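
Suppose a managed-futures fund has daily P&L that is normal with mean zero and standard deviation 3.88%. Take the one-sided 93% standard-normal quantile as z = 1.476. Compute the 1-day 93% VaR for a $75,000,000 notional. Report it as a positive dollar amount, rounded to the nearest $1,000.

$4,295,000

VaR = z·σ = 1.476 × 3.88% = 5.727%.
On $75,000,000: 0.05727 × $75,000,000 = $4,295,250.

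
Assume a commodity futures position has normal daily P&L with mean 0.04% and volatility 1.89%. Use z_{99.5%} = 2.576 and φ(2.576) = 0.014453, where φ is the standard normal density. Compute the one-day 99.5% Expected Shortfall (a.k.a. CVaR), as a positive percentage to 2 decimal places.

Tail multiplier: φ(z)/(1−α) = 0.014453 / 0.005 = 2.891.
ES = −(0.04%) + 1.89% × 2.891 = 5.424%.

5.42%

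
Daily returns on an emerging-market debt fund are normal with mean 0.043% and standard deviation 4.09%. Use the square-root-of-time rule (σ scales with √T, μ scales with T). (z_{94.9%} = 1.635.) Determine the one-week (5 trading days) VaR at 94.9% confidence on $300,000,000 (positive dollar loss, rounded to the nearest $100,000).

$44,200,000

σ_{5d} = 4.09% × √5 = 9.146%; μ_{5d} = 5 × 0.043% = 0.215%.
VaR = −(0.215%) + 1.635 × 9.146% = 14.739%.
On $300,000,000: 0.14739 × $300,000,000 = $44,217,000.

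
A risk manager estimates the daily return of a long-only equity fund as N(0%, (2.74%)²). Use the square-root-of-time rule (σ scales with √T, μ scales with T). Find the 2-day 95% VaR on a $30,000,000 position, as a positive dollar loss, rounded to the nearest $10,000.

At 95%, z = 1.645.
σ_{2d} = 2.74% × √2 = 3.875%.
VaR = 1.645 × 3.875% = 6.374%.
On $30,000,000: 0.06374 × $30,000,000 = $1,912,200.

$1,910,000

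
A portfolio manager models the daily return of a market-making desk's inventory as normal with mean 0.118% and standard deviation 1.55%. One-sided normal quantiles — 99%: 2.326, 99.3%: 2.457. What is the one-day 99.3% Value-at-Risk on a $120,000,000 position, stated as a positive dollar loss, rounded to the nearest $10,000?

$4,430,000

VaR = −μ + z·σ = −(0.118%) + 2.457 × 1.55% = 3.690%.
On $120,000,000: 0.03690 × $120,000,000 = $4,428,000.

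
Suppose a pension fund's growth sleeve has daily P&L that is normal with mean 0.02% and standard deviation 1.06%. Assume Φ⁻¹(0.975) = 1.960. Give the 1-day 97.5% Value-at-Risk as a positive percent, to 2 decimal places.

VaR = −μ + z·σ = −(0.02%) + 1.960 × 1.06% = 2.058%.

2.06%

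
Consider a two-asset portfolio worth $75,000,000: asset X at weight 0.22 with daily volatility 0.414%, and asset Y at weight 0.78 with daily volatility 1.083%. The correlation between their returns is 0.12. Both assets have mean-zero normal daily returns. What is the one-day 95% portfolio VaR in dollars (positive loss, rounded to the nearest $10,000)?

σ_p² = 0.22²·0.414² + 0.78²·1.083² + 2·0.12·0.22·0.78·0.414·1.083 = 0.7403 (%²).
σ_p = √0.7403 = 0.860%.
At 95%, z = 1.645.
VaR = 1.645 × 0.860% = 1.415%; on $75,000,000 that is $1,061,250.

$1,060,000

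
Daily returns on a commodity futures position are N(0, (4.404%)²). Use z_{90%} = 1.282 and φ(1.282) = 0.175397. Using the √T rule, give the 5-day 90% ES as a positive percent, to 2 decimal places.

17.27%

σ_{5d} = 4.404% × √5 = 9.848%.
ES multiplier = φ(z)/(1−α) = 0.175397/0.1 = 1.754.
ES = 9.848% × 1.754 = 17.273%.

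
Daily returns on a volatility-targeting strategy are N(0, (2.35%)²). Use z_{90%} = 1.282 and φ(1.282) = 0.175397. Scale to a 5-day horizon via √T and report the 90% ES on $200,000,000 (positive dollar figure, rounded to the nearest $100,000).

$18,400,000

σ_{5d} = 2.35% × √5 = 5.255%.
ES multiplier = φ(z)/(1−α) = 0.175397/0.1 = 1.754.
ES = 5.255% × 1.754 = 9.217%; on $200,000,000: $18,434,000.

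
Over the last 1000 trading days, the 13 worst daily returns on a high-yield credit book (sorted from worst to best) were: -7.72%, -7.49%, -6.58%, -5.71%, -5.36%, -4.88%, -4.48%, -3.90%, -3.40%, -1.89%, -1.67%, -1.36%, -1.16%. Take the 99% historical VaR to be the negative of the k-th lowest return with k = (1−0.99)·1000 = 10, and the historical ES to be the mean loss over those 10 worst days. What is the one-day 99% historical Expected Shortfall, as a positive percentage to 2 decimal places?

The 10 worst returns sum to -51.41%.
ES = −(-51.41%) / 10 = 5.141% ≈ 5.14%.

5.14%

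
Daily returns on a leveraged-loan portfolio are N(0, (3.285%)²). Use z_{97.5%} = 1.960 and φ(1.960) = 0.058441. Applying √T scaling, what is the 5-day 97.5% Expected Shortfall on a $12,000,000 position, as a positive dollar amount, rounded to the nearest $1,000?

$2,061,000

σ_{5d} = 3.285% × √5 = 7.345%.
ES multiplier = φ(z)/(1−α) = 0.058441/0.025 = 2.338.
ES = 7.345% × 2.338 = 17.173%; on $12,000,000: $2,060,760.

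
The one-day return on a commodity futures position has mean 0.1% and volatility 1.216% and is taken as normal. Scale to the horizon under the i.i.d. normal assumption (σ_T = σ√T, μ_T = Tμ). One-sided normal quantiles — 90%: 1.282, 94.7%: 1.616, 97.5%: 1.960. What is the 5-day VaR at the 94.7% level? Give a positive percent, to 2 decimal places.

3.89%

σ_{5d} = 1.216% × √5 = 2.719%; μ_{5d} = 5 × 0.1% = 0.500%.
VaR = −(0.500%) + 1.616 × 2.719% = 3.894%.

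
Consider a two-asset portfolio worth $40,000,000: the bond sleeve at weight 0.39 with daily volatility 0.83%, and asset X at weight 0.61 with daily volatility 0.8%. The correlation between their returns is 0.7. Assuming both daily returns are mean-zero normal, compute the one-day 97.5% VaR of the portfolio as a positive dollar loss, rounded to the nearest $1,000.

$589,000

σ_p² = 0.39²·0.83² + 0.61²·0.8² + 2·0.7·0.39·0.61·0.83·0.8 = 0.5641 (%²).
σ_p = √0.5641 = 0.751%.
At 97.5%, z = 1.960.
VaR = 1.960 × 0.751% = 1.472%; on $40,000,000 that is $588,800.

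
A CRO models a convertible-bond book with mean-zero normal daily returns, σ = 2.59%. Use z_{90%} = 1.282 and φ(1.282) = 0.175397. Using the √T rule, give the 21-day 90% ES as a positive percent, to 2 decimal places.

20.82%

σ_{21d} = 2.59% × √21 = 11.869%.
ES multiplier = φ(z)/(1−α) = 0.175397/0.1 = 1.754.
ES = 11.869% × 1.754 = 20.818%.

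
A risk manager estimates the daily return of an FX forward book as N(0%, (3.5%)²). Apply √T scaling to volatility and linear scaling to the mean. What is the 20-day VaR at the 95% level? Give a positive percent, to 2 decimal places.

At 95%, z = 1.645.
σ_{20d} = 3.5% × √20 = 15.652%.
VaR = 1.645 × 15.652% = 25.748%.

25.75%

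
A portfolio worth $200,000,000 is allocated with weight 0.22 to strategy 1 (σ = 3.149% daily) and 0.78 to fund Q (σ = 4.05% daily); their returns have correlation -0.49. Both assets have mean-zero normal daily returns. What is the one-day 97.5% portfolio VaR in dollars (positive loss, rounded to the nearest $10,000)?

σ_p² = 0.22²·3.149² + 0.78²·4.05² + 2·-0.49·0.22·0.78·3.149·4.05 = 8.3145 (%²).
σ_p = √8.3145 = 2.883%.
At 97.5%, z = 1.960.
VaR = 1.960 × 2.883% = 5.651%; on $200,000,000 that is $11,302,000.

$11,300,000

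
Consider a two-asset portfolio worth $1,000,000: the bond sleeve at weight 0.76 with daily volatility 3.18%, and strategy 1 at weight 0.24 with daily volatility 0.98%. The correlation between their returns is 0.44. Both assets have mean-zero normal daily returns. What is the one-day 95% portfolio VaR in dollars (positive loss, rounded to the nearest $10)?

σ_p² = 0.76²·3.18² + 0.24²·0.98² + 2·0.44·0.76·0.24·3.18·0.98 = 6.3965 (%²).
σ_p = √6.3965 = 2.529%.
At 95%, z = 1.645.
VaR = 1.645 × 2.529% = 4.160%; on $1,000,000 that is $41,600.

$41,600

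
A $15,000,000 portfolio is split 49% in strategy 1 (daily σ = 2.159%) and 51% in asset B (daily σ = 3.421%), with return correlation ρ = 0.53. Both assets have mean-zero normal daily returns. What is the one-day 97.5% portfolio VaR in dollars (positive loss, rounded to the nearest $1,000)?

$727,000

σ_p² = 0.49²·2.159² + 0.51²·3.421² + 2·0.53·0.49·0.51·2.159·3.421 = 6.1197 (%²).
σ_p = √6.1197 = 2.474%.
At 97.5%, z = 1.960.
VaR = 1.960 × 2.474% = 4.849%; on $15,000,000 that is $727,350.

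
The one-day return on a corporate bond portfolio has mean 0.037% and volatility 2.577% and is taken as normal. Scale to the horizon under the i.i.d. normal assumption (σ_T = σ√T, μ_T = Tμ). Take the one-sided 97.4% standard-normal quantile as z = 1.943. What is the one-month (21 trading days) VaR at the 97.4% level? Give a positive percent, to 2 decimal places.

σ_{21d} = 2.577% × √21 = 11.809%; μ_{21d} = 21 × 0.037% = 0.777%.
VaR = −(0.777%) + 1.943 × 11.809% = 22.168%.

22.17%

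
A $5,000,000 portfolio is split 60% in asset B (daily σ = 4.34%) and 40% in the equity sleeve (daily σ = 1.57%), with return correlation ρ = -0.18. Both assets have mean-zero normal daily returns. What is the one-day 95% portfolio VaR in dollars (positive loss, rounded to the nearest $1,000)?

σ_p² = 0.6²·4.34² + 0.4²·1.57² + 2·-0.18·0.6·0.4·4.34·1.57 = 6.5865 (%²).
σ_p = √6.5865 = 2.566%.
At 95%, z = 1.645.
VaR = 1.645 × 2.566% = 4.221%; on $5,000,000 that is $211,050.

$211,000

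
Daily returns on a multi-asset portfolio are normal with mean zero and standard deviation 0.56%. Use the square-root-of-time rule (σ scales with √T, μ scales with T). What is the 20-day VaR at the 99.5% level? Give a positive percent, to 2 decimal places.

At 99.5%, z = 2.576.
σ_{20d} = 0.56% × √20 = 2.504%.
VaR = 2.576 × 2.504% = 6.450%.

6.45%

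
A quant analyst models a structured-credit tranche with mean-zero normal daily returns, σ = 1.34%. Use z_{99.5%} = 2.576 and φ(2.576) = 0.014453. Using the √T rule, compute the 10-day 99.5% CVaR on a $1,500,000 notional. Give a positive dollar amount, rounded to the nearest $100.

$183,700

σ_{10d} = 1.34% × √10 = 4.237%.
ES multiplier = φ(z)/(1−α) = 0.014453/0.005 = 2.891.
ES = 4.237% × 2.891 = 12.249%; on $1,500,000: $183,735.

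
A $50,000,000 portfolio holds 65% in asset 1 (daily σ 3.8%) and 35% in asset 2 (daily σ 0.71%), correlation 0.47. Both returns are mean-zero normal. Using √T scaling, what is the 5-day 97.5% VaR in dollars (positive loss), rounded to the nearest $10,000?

$5,690,000

σ_p = √(0.65²·3.8² + 0.35²·0.71² + 2·0.47·0.65·0.35·3.8·0.71) = 2.596%.
σ_{5d} = 2.596% × √5 = 5.805%.
z(97.5%) = 1.960.
VaR = 1.960 × 5.805% = 11.378%; on $50,000,000 that is $5,689,000.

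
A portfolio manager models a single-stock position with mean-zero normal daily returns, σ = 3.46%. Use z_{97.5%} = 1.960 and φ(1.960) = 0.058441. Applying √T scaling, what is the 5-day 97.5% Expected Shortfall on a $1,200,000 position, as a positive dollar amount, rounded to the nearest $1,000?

σ_{5d} = 3.46% × √5 = 7.737%.
ES multiplier = φ(z)/(1−α) = 0.058441/0.025 = 2.338.
ES = 7.737% × 2.338 = 18.089%; on $1,200,000: $217,068.

$217,000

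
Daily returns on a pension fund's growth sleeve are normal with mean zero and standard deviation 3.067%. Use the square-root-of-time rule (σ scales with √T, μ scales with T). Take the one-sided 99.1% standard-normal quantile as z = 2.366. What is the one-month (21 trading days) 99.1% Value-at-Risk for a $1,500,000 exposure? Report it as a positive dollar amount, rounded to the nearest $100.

σ_{21d} = 3.067% × √21 = 14.055%.
VaR = 2.366 × 14.055% = 33.254%.
On $1,500,000: 0.33254 × $1,500,000 = $498,810.

$498,800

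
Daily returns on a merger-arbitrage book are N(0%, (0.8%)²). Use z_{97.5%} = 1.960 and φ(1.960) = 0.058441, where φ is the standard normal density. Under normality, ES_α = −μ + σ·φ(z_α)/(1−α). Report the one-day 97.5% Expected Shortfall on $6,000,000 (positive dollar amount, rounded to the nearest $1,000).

$112,000

Tail multiplier: φ(z)/(1−α) = 0.058441 / 0.025 = 2.338.
ES = 0.8% × 2.338 = 1.870%.
On $6,000,000: 0.01870 × $6,000,000 = $112,200.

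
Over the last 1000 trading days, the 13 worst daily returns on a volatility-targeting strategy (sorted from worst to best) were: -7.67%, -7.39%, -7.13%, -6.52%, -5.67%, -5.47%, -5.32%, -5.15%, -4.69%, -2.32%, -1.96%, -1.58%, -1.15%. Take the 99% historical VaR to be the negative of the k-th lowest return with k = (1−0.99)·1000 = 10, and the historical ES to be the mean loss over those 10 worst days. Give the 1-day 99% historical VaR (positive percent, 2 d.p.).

2.32%

k = 10; the 10th lowest return is -2.32%, so VaR = 2.32%.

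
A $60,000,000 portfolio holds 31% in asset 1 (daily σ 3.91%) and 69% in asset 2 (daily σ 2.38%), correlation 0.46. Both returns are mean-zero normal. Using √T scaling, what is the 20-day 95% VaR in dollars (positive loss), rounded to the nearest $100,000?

σ_p = √(0.31²·3.91² + 0.69²·2.38² + 2·0.46·0.31·0.69·3.91·2.38) = 2.449%.
σ_{20d} = 2.449% × √20 = 10.952%.
z(95%) = 1.645.
VaR = 1.645 × 10.952% = 18.016%; on $60,000,000 that is $10,809,600.

$10,800,000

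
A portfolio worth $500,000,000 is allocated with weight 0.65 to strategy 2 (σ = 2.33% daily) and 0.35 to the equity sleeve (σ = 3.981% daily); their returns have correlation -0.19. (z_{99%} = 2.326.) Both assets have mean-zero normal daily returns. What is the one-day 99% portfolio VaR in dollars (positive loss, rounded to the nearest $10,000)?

σ_p² = 0.65²·2.33² + 0.35²·3.981² + 2·-0.19·0.65·0.35·2.33·3.981 = 3.4332 (%²).
σ_p = √3.4332 = 1.853%.
VaR = 2.326 × 1.853% = 4.310%; on $500,000,000 that is $21,550,000.

$21,550,000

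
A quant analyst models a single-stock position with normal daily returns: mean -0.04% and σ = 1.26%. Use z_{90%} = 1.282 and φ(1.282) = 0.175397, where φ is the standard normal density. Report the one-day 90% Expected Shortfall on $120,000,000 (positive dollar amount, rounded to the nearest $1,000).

$2,700,000

Tail multiplier: φ(z)/(1−α) = 0.175397 / 0.1 = 1.754.
ES = −(-0.04%) + 1.26% × 1.754 = 2.250%.
On $120,000,000: 0.02250 × $120,000,000 = $2,700,000.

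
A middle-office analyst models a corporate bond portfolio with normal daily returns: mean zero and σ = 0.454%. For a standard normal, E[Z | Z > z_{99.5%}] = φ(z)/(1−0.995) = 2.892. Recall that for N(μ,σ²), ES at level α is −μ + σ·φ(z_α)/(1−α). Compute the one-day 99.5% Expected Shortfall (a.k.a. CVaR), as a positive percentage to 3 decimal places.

ES = 0.454% × 2.892 = 1.313%.

1.313%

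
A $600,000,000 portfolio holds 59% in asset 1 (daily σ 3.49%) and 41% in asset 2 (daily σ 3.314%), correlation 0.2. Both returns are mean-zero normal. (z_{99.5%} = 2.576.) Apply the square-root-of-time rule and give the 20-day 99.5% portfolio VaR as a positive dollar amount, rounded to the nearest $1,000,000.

σ_p = √(0.59²·3.49² + 0.41²·3.314² + 2·0.2·0.59·0.41·3.49·3.314) = 2.684%.
σ_{20d} = 2.684% × √20 = 12.003%.
VaR = 2.576 × 12.003% = 30.920%; on $600,000,000 that is $185,520,000.

$186,000,000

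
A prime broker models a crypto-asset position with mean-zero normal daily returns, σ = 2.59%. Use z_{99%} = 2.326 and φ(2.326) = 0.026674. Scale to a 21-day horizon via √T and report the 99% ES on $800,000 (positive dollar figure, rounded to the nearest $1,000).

σ_{21d} = 2.59% × √21 = 11.869%.
ES multiplier = φ(z)/(1−α) = 0.026674/0.01 = 2.667.
ES = 11.869% × 2.667 = 31.655%; on $800,000: $253,240.

$253,000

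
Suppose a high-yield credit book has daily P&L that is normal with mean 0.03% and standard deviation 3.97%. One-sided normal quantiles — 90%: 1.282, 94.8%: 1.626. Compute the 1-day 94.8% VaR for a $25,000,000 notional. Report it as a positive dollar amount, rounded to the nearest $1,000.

VaR = −μ + z·σ = −(0.03%) + 1.626 × 3.97% = 6.425%.
On $25,000,000: 0.06425 × $25,000,000 = $1,606,250.

$1,606,000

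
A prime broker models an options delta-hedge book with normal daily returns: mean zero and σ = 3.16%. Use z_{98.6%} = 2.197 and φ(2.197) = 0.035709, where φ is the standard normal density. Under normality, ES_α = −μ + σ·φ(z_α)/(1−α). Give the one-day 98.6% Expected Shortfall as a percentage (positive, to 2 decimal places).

8.06%

Tail multiplier: φ(z)/(1−α) = 0.035709 / 0.014 = 2.551.
ES = 3.16% × 2.551 = 8.061%.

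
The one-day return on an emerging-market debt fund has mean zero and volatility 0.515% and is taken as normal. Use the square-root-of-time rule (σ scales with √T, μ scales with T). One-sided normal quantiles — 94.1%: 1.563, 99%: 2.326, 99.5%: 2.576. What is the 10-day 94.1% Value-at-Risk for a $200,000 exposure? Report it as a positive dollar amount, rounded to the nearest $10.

$5,090

σ_{10d} = 0.515% × √10 = 1.629%.
VaR = 1.563 × 1.629% = 2.546%.
On $200,000: 0.02546 × $200,000 = $5,092.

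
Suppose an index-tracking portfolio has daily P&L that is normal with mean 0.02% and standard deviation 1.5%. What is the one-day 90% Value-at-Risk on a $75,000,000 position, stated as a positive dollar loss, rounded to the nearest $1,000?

At 90% one-sided, z = 1.282.
VaR = −μ + z·σ = −(0.02%) + 1.282 × 1.5% = 1.903%.
On $75,000,000: 0.01903 × $75,000,000 = $1,427,250.

$1,427,000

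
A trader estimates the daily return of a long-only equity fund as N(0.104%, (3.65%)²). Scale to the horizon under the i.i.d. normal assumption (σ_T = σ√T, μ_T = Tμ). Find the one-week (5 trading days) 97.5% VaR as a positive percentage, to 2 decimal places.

At 97.5%, z = 1.960.
σ_{5d} = 3.65% × √5 = 8.162%; μ_{5d} = 5 × 0.104% = 0.520%.
VaR = −(0.520%) + 1.960 × 8.162% = 15.478%.

15.48%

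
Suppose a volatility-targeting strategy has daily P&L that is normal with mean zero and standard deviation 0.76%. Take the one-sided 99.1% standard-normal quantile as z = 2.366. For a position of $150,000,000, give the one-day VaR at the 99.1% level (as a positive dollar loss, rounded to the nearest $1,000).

VaR = z·σ = 2.366 × 0.76% = 1.798%.
On $150,000,000: 0.01798 × $150,000,000 = $2,697,000.

$2,697,000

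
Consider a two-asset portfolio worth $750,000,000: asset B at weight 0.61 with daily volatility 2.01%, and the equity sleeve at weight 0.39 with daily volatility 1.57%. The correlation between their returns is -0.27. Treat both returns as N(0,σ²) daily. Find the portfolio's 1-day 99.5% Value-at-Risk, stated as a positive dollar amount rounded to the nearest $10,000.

σ_p² = 0.61²·2.01² + 0.39²·1.57² + 2·-0.27·0.61·0.39·2.01·1.57 = 1.4728 (%²).
σ_p = √1.4728 = 1.214%.
At 99.5%, z = 2.576.
VaR = 2.576 × 1.214% = 3.127%; on $750,000,000 that is $23,452,500.

$23,450,000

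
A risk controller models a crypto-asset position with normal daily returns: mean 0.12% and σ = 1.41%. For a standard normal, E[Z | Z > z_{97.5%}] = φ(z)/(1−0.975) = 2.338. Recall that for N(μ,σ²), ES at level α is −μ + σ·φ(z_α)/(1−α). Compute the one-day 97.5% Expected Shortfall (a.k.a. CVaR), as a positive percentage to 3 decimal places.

3.177%

ES = −(0.12%) + 1.41% × 2.338 = 3.177%.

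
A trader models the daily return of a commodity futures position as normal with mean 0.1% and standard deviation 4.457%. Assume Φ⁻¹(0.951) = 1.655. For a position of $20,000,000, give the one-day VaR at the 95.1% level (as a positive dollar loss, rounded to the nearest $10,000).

$1,460,000

VaR = −μ + z·σ = −(0.1%) + 1.655 × 4.457% = 7.276%.
On $20,000,000: 0.07276 × $20,000,000 = $1,455,200.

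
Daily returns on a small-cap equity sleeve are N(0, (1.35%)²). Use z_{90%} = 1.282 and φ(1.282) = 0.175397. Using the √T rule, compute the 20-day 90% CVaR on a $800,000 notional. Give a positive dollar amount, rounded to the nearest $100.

$84,700

σ_{20d} = 1.35% × √20 = 6.037%.
ES multiplier = φ(z)/(1−α) = 0.175397/0.1 = 1.754.
ES = 6.037% × 1.754 = 10.589%; on $800,000: $84,712.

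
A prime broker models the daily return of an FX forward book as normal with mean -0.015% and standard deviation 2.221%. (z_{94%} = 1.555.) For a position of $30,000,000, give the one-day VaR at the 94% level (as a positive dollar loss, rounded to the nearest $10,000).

$1,040,000

VaR = −μ + z·σ = −(-0.015%) + 1.555 × 2.221% = 3.469%.
On $30,000,000: 0.03469 × $30,000,000 = $1,040,700.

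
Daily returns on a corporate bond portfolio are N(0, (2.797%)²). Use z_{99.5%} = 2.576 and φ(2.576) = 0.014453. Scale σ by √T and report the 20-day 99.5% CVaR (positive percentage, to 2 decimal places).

σ_{20d} = 2.797% × √20 = 12.509%.
ES multiplier = φ(z)/(1−α) = 0.014453/0.005 = 2.891.
ES = 12.509% × 2.891 = 36.164%.

36.16%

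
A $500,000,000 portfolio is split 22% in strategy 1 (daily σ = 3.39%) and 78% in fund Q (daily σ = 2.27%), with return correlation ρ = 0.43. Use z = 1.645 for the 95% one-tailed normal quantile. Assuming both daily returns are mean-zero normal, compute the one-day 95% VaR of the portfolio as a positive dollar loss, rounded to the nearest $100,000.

$18,100,000

σ_p² = 0.22²·3.39² + 0.78²·2.27² + 2·0.43·0.22·0.78·3.39·2.27 = 4.8269 (%²).
σ_p = √4.8269 = 2.197%.
VaR = 1.645 × 2.197% = 3.614%; on $500,000,000 that is $18,070,000.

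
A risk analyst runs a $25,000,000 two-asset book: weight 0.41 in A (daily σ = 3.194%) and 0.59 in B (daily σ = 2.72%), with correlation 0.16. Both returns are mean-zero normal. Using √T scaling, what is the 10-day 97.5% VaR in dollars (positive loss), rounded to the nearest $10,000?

σ_p = √(0.41²·3.194² + 0.59²·2.72² + 2·0.16·0.41·0.59·3.194·2.72) = 2.228%.
σ_{10d} = 2.228% × √10 = 7.046%.
z(97.5%) = 1.960.
VaR = 1.960 × 7.046% = 13.810%; on $25,000,000 that is $3,452,500.

$3,450,000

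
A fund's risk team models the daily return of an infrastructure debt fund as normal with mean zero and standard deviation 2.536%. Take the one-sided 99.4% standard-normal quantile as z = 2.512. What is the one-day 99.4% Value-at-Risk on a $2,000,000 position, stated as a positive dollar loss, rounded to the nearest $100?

VaR = z·σ = 2.512 × 2.536% = 6.370%.
On $2,000,000: 0.06370 × $2,000,000 = $127,400.

$127,400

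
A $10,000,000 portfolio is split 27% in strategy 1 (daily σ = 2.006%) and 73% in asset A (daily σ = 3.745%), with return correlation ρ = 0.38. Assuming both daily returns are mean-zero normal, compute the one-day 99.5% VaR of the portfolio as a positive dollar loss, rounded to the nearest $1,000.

$768,000

σ_p² = 0.27²·2.006² + 0.73²·3.745² + 2·0.38·0.27·0.73·2.006·3.745 = 8.8926 (%²).
σ_p = √8.8926 = 2.982%.
At 99.5%, z = 2.576.
VaR = 2.576 × 2.982% = 7.682%; on $10,000,000 that is $768,200.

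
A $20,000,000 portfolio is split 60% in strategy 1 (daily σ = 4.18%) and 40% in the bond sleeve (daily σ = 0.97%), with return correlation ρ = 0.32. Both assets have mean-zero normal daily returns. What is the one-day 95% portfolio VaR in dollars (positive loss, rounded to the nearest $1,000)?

σ_p² = 0.6²·4.18² + 0.4²·0.97² + 2·0.32·0.6·0.4·4.18·0.97 = 7.0634 (%²).
σ_p = √7.0634 = 2.658%.
At 95%, z = 1.645.
VaR = 1.645 × 2.658% = 4.372%; on $20,000,000 that is $874,400.

$874,000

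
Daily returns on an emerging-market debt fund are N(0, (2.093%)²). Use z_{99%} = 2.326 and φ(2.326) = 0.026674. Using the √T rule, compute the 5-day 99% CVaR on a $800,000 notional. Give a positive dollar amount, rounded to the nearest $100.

σ_{5d} = 2.093% × √5 = 4.680%.
ES multiplier = φ(z)/(1−α) = 0.026674/0.01 = 2.667.
ES = 4.680% × 2.667 = 12.482%; on $800,000: $99,856.

$99,900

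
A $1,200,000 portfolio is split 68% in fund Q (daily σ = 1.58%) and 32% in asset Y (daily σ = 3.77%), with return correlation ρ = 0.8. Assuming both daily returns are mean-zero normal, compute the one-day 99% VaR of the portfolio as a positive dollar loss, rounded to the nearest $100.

$60,400

σ_p² = 0.68²·1.58² + 0.32²·3.77² + 2·0.8·0.68·0.32·1.58·3.77 = 4.6836 (%²).
σ_p = √4.6836 = 2.164%.
At 99%, z = 2.326.
VaR = 2.326 × 2.164% = 5.033%; on $1,200,000 that is $60,396.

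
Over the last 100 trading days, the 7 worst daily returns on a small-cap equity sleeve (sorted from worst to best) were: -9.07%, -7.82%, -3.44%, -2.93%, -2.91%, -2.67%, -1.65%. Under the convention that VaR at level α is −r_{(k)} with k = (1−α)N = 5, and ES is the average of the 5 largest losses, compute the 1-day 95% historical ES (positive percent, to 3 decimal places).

The 5 worst returns sum to -26.17%.
ES = −(-26.17%) / 5 = 5.234%.

5.234%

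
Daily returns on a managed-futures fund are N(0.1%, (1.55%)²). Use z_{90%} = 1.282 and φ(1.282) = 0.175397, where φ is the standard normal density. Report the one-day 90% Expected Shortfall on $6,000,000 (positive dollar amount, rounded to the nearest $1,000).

Tail multiplier: φ(z)/(1−α) = 0.175397 / 0.1 = 1.754.
ES = −(0.1%) + 1.55% × 1.754 = 2.619%.
On $6,000,000: 0.02619 × $6,000,000 = $157,140.

$157,000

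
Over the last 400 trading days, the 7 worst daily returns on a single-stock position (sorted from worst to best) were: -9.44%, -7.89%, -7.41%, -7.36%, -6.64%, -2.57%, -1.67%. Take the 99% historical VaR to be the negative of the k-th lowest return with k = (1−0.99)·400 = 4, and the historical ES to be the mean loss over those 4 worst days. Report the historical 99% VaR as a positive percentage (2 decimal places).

k = 4; the 4th lowest return is -7.36%, so VaR = 7.36%.

7.36%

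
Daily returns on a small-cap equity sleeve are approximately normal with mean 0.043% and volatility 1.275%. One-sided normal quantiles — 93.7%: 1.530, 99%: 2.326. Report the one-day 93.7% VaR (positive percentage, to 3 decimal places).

VaR = −μ + z·σ = −(0.043%) + 1.530 × 1.275% = 1.908%.

1.908%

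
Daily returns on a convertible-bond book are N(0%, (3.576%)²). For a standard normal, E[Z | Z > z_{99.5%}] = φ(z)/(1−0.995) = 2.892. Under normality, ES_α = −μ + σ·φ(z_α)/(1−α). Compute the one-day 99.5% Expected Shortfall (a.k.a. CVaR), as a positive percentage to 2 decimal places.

10.34%

ES = 3.576% × 2.892 = 10.342%.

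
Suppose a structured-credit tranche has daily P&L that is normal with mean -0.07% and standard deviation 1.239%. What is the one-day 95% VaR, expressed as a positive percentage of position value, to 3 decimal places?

At 95% one-sided, z = 1.645.
VaR = −μ + z·σ = −(-0.07%) + 1.645 × 1.239% = 2.108%.

2.108%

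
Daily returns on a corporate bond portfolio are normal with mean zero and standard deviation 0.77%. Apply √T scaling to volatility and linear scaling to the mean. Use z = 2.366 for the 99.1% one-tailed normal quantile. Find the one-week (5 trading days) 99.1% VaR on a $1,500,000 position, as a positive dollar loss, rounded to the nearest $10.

$61,110

σ_{5d} = 0.77% × √5 = 1.722%.
VaR = 2.366 × 1.722% = 4.074%.
On $1,500,000: 0.04074 × $1,500,000 = $61,110.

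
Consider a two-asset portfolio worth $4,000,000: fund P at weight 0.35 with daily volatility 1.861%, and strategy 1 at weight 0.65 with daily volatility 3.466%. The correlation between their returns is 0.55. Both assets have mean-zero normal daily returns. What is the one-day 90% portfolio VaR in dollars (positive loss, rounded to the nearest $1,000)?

$137,000

σ_p² = 0.35²·1.861² + 0.65²·3.466² + 2·0.55·0.35·0.65·1.861·3.466 = 7.1140 (%²).
σ_p = √7.1140 = 2.667%.
At 90%, z = 1.282.
VaR = 1.282 × 2.667% = 3.419%; on $4,000,000 that is $136,760.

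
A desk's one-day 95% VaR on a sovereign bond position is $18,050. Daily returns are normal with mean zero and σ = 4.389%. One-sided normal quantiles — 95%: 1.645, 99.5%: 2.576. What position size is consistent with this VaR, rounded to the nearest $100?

$250,000

VaR as a fraction of value: z·σ = 1.645 × 4.389% = 7.2199%.
Position = $18,050 / 0.0721991 = $250,003.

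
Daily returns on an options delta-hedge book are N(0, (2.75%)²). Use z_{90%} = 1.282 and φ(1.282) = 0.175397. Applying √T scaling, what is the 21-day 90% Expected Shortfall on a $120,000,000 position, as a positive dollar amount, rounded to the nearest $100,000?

$26,500,000

σ_{21d} = 2.75% × √21 = 12.602%.
ES multiplier = φ(z)/(1−α) = 0.175397/0.1 = 1.754.
ES = 12.602% × 1.754 = 22.104%; on $120,000,000: $26,524,800.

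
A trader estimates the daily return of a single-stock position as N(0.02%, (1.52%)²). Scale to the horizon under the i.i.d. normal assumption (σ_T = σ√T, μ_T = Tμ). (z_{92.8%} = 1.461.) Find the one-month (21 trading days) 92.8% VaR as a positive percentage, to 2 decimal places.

σ_{21d} = 1.52% × √21 = 6.966%; μ_{21d} = 21 × 0.02% = 0.420%.
VaR = −(0.420%) + 1.461 × 6.966% = 9.757%.

9.76%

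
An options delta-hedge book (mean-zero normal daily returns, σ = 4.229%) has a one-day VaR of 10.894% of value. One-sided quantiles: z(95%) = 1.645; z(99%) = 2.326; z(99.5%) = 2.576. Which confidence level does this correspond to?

Implied z = VaR/σ = 10.894 / 4.229 = 2.576.
This matches z(99.5%) = 2.576.

99.5%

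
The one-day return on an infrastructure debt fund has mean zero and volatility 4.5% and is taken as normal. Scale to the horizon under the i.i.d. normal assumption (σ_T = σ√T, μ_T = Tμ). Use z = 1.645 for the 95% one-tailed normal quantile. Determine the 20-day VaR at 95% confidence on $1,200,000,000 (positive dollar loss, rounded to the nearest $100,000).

σ_{20d} = 4.5% × √20 = 20.125%.
VaR = 1.645 × 20.125% = 33.106%.
On $1,200,000,000: 0.33106 × $1,200,000,000 = $397,272,000.

$397,300,000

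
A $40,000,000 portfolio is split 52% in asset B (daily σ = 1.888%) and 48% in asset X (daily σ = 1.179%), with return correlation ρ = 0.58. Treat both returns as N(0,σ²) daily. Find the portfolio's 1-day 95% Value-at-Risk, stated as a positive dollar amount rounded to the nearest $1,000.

$914,000

σ_p² = 0.52²·1.888² + 0.48²·1.179² + 2·0.58·0.52·0.48·1.888·1.179 = 1.9286 (%²).
σ_p = √1.9286 = 1.389%.
At 95%, z = 1.645.
VaR = 1.645 × 1.389% = 2.285%; on $40,000,000 that is $914,000.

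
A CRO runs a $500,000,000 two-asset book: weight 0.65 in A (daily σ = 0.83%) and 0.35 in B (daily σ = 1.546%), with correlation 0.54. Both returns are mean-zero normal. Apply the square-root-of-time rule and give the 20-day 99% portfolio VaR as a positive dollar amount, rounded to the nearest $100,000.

σ_p = √(0.65²·0.83² + 0.35²·1.546² + 2·0.54·0.65·0.35·0.83·1.546) = 0.948%.
σ_{20d} = 0.948% × √20 = 4.240%.
z(99%) = 2.326.
VaR = 2.326 × 4.240% = 9.862%; on $500,000,000 that is $49,310,000.

$49,300,000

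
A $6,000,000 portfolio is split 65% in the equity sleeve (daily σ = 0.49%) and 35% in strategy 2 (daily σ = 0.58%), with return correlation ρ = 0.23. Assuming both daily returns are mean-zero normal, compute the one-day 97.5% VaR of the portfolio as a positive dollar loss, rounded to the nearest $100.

$48,800

σ_p² = 0.65²·0.49² + 0.35²·0.58² + 2·0.23·0.65·0.35·0.49·0.58 = 0.1724 (%²).
σ_p = √0.1724 = 0.415%.
At 97.5%, z = 1.960.
VaR = 1.960 × 0.415% = 0.813%; on $6,000,000 that is $48,780.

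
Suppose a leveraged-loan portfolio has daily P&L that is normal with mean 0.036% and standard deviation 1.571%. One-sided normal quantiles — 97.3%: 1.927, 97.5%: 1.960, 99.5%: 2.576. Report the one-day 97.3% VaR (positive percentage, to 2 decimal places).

2.99%

VaR = −μ + z·σ = −(0.036%) + 1.927 × 1.571% = 2.991%.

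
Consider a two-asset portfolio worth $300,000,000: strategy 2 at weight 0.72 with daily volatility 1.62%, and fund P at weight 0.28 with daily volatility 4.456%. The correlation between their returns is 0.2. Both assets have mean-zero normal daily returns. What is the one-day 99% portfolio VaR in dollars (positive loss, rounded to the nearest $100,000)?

σ_p² = 0.72²·1.62² + 0.28²·4.456² + 2·0.2·0.72·0.28·1.62·4.456 = 3.4993 (%²).
σ_p = √3.4993 = 1.871%.
At 99%, z = 2.326.
VaR = 2.326 × 1.871% = 4.352%; on $300,000,000 that is $13,056,000.

$13,100,000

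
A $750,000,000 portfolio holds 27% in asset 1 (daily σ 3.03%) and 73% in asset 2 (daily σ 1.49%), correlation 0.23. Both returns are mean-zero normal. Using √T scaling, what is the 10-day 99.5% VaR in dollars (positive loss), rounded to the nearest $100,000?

$91,900,000

σ_p = √(0.27²·3.03² + 0.73²·1.49² + 2·0.23·0.27·0.73·3.03·1.49) = 1.504%.
σ_{10d} = 1.504% × √10 = 4.756%.
z(99.5%) = 2.576.
VaR = 2.576 × 4.756% = 12.251%; on $750,000,000 that is $91,882,500.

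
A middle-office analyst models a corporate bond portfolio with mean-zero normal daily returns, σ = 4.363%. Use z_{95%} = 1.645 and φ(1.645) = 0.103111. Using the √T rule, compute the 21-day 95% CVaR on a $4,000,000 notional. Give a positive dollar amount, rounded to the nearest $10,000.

σ_{21d} = 4.363% × √21 = 19.994%.
ES multiplier = φ(z)/(1−α) = 0.103111/0.05 = 2.062.
ES = 19.994% × 2.062 = 41.228%; on $4,000,000: $1,649,120.

$1,650,000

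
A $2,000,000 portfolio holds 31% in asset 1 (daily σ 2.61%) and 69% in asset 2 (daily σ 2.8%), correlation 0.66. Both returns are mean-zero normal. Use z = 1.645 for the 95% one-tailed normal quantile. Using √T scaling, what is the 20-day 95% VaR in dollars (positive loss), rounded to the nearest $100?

$373,700

σ_p = √(0.31²·2.61² + 0.69²·2.8² + 2·0.66·0.31·0.69·2.61·2.8) = 2.540%.
σ_{20d} = 2.540% × √20 = 11.359%.
VaR = 1.645 × 11.359% = 18.686%; on $2,000,000 that is $373,720.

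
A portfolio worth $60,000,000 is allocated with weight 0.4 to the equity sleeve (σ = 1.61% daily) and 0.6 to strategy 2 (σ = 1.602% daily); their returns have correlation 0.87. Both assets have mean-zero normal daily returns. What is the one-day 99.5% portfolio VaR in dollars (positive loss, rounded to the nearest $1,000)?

$2,402,000

σ_p² = 0.4²·1.61² + 0.6²·1.602² + 2·0.87·0.4·0.6·1.61·1.602 = 2.4157 (%²).
σ_p = √2.4157 = 1.554%.
At 99.5%, z = 2.576.
VaR = 2.576 × 1.554% = 4.003%; on $60,000,000 that is $2,401,800.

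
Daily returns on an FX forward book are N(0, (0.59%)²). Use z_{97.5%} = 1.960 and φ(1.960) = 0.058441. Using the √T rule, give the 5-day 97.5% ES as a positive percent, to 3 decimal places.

3.084%

σ_{5d} = 0.59% × √5 = 1.319%.
ES multiplier = φ(z)/(1−α) = 0.058441/0.025 = 2.338.
ES = 1.319% × 2.338 = 3.084%.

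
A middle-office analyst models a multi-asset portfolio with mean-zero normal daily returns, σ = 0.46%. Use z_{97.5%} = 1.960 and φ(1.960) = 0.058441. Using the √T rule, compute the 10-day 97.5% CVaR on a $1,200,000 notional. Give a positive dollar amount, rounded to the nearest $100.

$40,800

σ_{10d} = 0.46% × √10 = 1.455%.
ES multiplier = φ(z)/(1−α) = 0.058441/0.025 = 2.338.
ES = 1.455% × 2.338 = 3.402%; on $1,200,000: $40,824.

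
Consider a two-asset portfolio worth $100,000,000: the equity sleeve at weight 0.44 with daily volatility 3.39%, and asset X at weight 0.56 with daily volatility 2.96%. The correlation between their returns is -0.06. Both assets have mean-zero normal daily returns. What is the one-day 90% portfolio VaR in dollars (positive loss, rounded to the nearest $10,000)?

σ_p² = 0.44²·3.39² + 0.56²·2.96² + 2·-0.06·0.44·0.56·3.39·2.96 = 4.6758 (%²).
σ_p = √4.6758 = 2.162%.
At 90%, z = 1.282.
VaR = 1.282 × 2.162% = 2.772%; on $100,000,000 that is $2,772,000.

$2,770,000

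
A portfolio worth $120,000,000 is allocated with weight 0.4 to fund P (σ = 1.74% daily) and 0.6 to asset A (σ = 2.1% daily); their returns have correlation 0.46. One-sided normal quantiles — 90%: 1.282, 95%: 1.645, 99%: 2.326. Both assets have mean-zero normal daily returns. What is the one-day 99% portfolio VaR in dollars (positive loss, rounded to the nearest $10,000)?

$4,740,000

σ_p² = 0.4²·1.74² + 0.6²·2.1² + 2·0.46·0.4·0.6·1.74·2.1 = 2.8788 (%²).
σ_p = √2.8788 = 1.697%.
VaR = 2.326 × 1.697% = 3.947%; on $120,000,000 that is $4,736,400.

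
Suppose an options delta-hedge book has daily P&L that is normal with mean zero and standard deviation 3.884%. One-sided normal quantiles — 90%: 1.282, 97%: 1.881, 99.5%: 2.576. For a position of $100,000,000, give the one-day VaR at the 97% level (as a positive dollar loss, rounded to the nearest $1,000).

VaR = z·σ = 1.881 × 3.884% = 7.306%.
On $100,000,000: 0.07306 × $100,000,000 = $7,306,000.

$7,306,000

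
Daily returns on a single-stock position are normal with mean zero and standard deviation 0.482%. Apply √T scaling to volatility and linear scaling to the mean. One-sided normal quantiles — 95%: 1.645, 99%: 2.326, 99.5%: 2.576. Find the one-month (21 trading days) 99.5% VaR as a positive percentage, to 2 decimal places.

5.69%

σ_{21d} = 0.482% × √21 = 2.209%.
VaR = 2.576 × 2.209% = 5.690%.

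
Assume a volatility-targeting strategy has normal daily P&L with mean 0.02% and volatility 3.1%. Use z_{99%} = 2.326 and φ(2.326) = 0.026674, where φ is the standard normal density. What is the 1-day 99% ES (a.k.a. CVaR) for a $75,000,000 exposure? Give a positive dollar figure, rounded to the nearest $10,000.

Tail multiplier: φ(z)/(1−α) = 0.026674 / 0.01 = 2.667.
ES = −(0.02%) + 3.1% × 2.667 = 8.248%.
On $75,000,000: 0.08248 × $75,000,000 = $6,186,000.

$6,190,000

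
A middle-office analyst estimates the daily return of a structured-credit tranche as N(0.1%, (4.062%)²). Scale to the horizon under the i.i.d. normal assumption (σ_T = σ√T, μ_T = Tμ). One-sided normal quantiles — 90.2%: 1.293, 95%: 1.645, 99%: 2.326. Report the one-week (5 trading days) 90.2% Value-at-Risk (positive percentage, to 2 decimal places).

σ_{5d} = 4.062% × √5 = 9.083%; μ_{5d} = 5 × 0.1% = 0.500%.
VaR = −(0.500%) + 1.293 × 9.083% = 11.244%.

11.24%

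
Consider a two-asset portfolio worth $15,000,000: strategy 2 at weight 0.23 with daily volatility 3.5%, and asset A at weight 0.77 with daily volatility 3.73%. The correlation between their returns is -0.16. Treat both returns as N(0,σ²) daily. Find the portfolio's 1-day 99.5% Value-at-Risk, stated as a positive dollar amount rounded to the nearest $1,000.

$1,104,000

σ_p² = 0.23²·3.5² + 0.77²·3.73² + 2·-0.16·0.23·0.77·3.5·3.73 = 8.1571 (%²).
σ_p = √8.1571 = 2.856%.
At 99.5%, z = 2.576.
VaR = 2.576 × 2.856% = 7.357%; on $15,000,000 that is $1,103,550.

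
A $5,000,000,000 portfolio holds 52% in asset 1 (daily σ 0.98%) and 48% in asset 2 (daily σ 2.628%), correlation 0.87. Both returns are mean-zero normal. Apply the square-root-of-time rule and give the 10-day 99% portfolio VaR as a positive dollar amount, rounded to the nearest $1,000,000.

σ_p = √(0.52²·0.98² + 0.48²·2.628² + 2·0.87·0.52·0.48·0.98·2.628) = 1.723%.
σ_{10d} = 1.723% × √10 = 5.449%.
z(99%) = 2.326.
VaR = 2.326 × 5.449% = 12.674%; on $5,000,000,000 that is $633,700,000.

$634,000,000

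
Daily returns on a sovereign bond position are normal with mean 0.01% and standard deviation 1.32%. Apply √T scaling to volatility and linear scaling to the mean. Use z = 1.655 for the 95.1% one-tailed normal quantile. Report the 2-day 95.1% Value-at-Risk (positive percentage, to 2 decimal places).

3.07%

σ_{2d} = 1.32% × √2 = 1.867%; μ_{2d} = 2 × 0.01% = 0.020%.
VaR = −(0.020%) + 1.655 × 1.867% = 3.070%.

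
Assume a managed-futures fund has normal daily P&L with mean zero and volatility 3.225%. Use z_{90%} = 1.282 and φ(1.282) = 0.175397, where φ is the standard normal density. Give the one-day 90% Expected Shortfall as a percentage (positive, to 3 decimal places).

5.657%

Tail multiplier: φ(z)/(1−α) = 0.175397 / 0.1 = 1.754.
ES = 3.225% × 1.754 = 5.657%.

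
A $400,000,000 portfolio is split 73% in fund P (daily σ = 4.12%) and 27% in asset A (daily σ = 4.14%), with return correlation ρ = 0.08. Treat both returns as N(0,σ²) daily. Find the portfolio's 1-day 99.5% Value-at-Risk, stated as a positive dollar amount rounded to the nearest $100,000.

σ_p² = 0.73²·4.12² + 0.27²·4.14² + 2·0.08·0.73·0.27·4.12·4.14 = 10.8330 (%²).
σ_p = √10.8330 = 3.291%.
At 99.5%, z = 2.576.
VaR = 2.576 × 3.291% = 8.478%; on $400,000,000 that is $33,912,000.

$33,900,000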